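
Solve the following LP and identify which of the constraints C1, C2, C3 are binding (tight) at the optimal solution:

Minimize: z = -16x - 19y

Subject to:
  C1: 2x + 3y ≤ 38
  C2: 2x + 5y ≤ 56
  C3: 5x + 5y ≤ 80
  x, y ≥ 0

At x = 10, y = 6, compute slack b - a·x for each constraint:
  C1: 38 − 38 = 0  (binding)
  C2: 56 − 50 = 6  (slack)
  C3: 80 − 80 = 0  (binding)

Optimal: x = 10, y = 6
Binding: C1, C3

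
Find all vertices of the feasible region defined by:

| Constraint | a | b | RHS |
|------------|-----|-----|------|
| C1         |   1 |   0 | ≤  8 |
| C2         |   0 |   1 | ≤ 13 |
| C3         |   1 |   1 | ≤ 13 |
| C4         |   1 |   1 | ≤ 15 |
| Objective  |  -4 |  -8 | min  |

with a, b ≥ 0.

(0, 0), (8, 0), (8, 5), (0, 13)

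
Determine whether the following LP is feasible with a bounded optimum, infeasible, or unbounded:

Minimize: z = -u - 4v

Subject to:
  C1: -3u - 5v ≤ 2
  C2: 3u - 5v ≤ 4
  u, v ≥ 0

Unbounded (objective can decrease without bound)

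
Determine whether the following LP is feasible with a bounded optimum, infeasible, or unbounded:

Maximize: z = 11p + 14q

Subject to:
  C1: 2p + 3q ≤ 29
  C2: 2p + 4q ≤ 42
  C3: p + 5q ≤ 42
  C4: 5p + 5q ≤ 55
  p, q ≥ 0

Feasible with a bounded optimal solution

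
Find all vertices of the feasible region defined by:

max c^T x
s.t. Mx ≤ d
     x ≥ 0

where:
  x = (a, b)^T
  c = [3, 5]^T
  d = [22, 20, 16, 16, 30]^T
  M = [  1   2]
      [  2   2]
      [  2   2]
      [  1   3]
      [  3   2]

(0, 0), (8, 0), (4, 4), (0, 5.333)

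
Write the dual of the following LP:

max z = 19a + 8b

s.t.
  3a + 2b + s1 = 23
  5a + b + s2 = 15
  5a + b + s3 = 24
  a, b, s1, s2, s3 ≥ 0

Primal max cᵀx s.t. Ax ≤ b, x ≥ 0  →  Dual min bᵀy s.t. Aᵀy ≥ c, y ≥ 0.

Minimize: z = 23y1 + 15y2 + 24y3

Subject to:
  3y1 + 5y2 + 5y3 ≥ 19
  2y1 + y2 + y3 ≥ 8
  y1, y2, y3 ≥ 0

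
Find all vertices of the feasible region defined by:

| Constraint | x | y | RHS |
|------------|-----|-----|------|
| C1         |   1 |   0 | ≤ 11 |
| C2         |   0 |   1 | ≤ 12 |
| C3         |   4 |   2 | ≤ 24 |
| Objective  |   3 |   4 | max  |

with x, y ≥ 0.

(0, 0), (6, 0), (0, 12)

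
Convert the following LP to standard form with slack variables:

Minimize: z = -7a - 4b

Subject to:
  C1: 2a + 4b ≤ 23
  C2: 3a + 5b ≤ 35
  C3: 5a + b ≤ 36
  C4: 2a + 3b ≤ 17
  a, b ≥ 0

min z = -7a - 4b

s.t.
  2a + 4b + s1 = 23
  3a + 5b + s2 = 35
  5a + b + s3 = 36
  2a + 3b + s4 = 17
  a, b, s1, s2, s3, s4 ≥ 0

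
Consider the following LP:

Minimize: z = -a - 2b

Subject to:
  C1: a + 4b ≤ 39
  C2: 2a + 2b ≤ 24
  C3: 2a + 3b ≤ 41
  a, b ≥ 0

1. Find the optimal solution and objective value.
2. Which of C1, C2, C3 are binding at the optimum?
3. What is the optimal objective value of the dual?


1. a = 3, b = 9, z = -21
2. C1, C2
3. -21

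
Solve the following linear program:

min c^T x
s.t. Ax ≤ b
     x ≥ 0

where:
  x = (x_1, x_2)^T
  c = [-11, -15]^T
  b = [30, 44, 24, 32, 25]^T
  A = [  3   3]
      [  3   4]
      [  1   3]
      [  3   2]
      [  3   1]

Evaluate the objective at each vertex of the feasible region:
  z(0, 0) = 0
  z(8.333, 0) = -91.67
  z(7.5, 2.5) = -120
  z(3, 7) = -138  ←
  z(0, 8) = -120
The minimum is at x_1 = 3, x_2 = 7.

x_1 = 3, x_2 = 7, z = -138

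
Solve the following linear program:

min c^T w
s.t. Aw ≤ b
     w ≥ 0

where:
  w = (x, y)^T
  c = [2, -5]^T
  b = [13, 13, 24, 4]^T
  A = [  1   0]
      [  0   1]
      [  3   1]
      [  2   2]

Evaluate the objective at each vertex of the feasible region:
  z(0, 0) = 0
  z(2, 0) = 4
  z(0, 2) = -10  ←
The minimum is at x = 0, y = 2.

x = 0, y = 2, z = -10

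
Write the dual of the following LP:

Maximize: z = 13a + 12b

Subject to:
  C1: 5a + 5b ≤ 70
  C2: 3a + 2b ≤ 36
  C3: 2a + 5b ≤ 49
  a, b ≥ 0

Primal max cᵀx s.t. Ax ≤ b, x ≥ 0  →  Dual min bᵀy s.t. Aᵀy ≥ c, y ≥ 0.

Minimize: z = 70y1 + 36y2 + 49y3

Subject to:
  5y1 + 3y2 + 2y3 ≥ 13
  5y1 + 2y2 + 5y3 ≥ 12
  y1, y2, y3 ≥ 0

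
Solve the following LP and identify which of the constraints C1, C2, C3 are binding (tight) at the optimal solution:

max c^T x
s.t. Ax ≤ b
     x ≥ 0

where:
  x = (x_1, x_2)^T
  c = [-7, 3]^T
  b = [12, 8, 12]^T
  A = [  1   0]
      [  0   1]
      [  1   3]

At x_1 = 0, x_2 = 4, compute slack b - a·x for each constraint:
  C1: 12 − 0 = 12  (slack)
  C2: 8 − 4 = 4  (slack)
  C3: 12 − 12 = 0  (binding)

Optimal: x_1 = 0, x_2 = 4
Binding: C3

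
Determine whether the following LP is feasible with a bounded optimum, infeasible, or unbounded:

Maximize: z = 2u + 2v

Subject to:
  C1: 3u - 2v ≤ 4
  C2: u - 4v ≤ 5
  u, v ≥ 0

Unbounded (objective can increase without bound)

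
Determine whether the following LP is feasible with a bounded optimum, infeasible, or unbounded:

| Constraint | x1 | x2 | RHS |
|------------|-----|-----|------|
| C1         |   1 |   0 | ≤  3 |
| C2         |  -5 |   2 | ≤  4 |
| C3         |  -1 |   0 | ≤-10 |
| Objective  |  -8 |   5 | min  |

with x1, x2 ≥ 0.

Infeasible (no feasible solution exists)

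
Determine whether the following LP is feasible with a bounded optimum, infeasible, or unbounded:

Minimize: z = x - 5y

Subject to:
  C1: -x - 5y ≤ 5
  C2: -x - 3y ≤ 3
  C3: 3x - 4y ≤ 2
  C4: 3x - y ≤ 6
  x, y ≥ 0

Unbounded (objective can decrease without bound)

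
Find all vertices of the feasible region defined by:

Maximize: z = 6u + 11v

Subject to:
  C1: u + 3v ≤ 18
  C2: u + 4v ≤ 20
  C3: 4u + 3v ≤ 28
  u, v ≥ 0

(0, 0), (7, 0), (4, 4), (0, 5)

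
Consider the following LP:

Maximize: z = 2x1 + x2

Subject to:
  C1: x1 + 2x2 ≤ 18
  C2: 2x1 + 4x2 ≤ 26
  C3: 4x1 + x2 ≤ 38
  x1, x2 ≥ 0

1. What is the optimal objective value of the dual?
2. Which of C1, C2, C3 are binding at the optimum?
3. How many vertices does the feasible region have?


1. 20
2. C2, C3
3. 4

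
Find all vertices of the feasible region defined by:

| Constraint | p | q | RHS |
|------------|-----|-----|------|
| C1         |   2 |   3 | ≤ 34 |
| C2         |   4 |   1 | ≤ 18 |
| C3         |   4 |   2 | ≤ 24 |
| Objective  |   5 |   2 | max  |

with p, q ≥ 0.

(0, 0), (4.5, 0), (3, 6), (0.5, 11), (0, 11.33)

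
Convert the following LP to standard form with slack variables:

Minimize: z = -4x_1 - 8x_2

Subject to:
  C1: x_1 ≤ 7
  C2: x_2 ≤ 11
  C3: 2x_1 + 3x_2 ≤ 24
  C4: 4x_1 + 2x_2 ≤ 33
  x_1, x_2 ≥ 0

min z = -4x_1 - 8x_2

s.t.
  x_1 + s1 = 7
  x_2 + s2 = 11
  2x_1 + 3x_2 + s3 = 24
  4x_1 + 2x_2 + s4 = 33
  x_1, x_2, s1, s2, s3, s4 ≥ 0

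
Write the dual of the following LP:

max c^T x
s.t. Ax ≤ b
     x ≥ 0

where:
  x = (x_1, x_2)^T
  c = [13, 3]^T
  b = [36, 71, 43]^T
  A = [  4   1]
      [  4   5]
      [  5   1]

Primal max cᵀx s.t. Ax ≤ b, x ≥ 0  →  Dual min bᵀy s.t. Aᵀy ≥ c, y ≥ 0.

Minimize: z = 36y1 + 71y2 + 43y3

Subject to:
  4y1 + 4y2 + 5y3 ≥ 13
  y1 + 5y2 + y3 ≥ 3
  y1, y2, y3 ≥ 0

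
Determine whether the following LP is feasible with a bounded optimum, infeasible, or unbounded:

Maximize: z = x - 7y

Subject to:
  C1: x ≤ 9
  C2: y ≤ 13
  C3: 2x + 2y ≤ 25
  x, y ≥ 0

Feasible with a bounded optimal solution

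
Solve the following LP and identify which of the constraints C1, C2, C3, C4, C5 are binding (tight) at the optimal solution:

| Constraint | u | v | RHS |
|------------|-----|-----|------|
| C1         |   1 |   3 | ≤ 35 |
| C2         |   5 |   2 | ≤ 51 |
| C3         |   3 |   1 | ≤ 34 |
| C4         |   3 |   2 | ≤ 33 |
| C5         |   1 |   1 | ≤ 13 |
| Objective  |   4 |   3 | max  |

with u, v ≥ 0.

At u = 7, v = 6, compute slack b - a·x for each constraint:
  C1: 35 − 25 = 10  (slack)
  C2: 51 − 47 = 4  (slack)
  C3: 34 − 27 = 7  (slack)
  C4: 33 − 33 = 0  (binding)
  C5: 13 − 13 = 0  (binding)

Optimal: u = 7, v = 6
Binding: C4, C5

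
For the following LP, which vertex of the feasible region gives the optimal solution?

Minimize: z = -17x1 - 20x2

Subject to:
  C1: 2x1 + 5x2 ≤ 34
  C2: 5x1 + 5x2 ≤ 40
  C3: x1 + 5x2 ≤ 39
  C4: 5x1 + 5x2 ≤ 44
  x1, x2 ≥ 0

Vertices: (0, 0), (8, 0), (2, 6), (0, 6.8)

Evaluate the objective at each vertex of the feasible region:
  z(0, 0) = 0
  z(8, 0) = -136
  z(2, 6) = -154  ←
  z(0, 6.8) = -136
The minimum is at x1 = 2, x2 = 6.

(2, 6)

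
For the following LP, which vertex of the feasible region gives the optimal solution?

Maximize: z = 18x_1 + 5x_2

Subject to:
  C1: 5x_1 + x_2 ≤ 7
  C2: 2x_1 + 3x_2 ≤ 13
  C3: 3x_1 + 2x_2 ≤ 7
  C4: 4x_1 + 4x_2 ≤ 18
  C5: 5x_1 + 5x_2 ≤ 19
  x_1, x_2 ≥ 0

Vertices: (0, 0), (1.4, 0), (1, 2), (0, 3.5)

Evaluate the objective at each vertex of the feasible region:
  z(0, 0) = 0
  z(1.4, 0) = 25.2
  z(1, 2) = 28  ←
  z(0, 3.5) = 17.5
The maximum is at x_1 = 1, x_2 = 2.

(1, 2)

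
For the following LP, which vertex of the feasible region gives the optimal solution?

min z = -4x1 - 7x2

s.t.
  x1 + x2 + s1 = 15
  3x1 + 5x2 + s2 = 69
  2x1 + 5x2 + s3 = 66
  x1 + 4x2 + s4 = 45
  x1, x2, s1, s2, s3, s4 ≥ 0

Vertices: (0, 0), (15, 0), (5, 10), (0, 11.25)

Evaluate the objective at each vertex of the feasible region:
  z(0, 0) = 0
  z(15, 0) = -60
  z(5, 10) = -90  ←
  z(0, 11.25) = -78.75
The minimum is at x1 = 5, x2 = 10.

(5, 10)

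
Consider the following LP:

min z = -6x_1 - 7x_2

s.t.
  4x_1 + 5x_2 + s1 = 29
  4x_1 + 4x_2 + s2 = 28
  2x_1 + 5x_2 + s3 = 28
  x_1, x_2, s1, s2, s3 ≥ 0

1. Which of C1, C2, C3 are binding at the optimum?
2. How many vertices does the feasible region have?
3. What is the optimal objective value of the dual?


1. C1, C2
2. 5
3. -43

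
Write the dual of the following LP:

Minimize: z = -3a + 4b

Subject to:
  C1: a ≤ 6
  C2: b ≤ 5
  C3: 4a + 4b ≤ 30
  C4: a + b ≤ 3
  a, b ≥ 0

Primal min cᵀx s.t. Ax ≤ b, x ≥ 0  →  Dual max −bᵀy s.t. Aᵀy ≥ −c, y ≥ 0.

Maximize: z = -6y1 - 5y2 - 30y3 - 3y4

Subject to:
  y1 + 4y3 + y4 ≥ 3
  y2 + 4y3 + y4 ≥ -4
  y1, y2, y3, y4 ≥ 0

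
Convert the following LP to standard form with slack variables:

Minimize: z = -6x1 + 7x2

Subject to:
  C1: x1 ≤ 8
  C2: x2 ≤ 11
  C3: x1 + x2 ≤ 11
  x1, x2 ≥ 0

min z = -6x1 + 7x2

s.t.
  x1 + s1 = 8
  x2 + s2 = 11
  x1 + x2 + s3 = 11
  x1, x2, s1, s2, s3 ≥ 0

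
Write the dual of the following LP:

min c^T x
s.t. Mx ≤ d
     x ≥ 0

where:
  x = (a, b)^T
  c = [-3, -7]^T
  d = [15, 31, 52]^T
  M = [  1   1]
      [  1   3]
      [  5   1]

Primal min cᵀx s.t. Ax ≤ b, x ≥ 0  →  Dual max −bᵀy s.t. Aᵀy ≥ −c, y ≥ 0.

Maximize: z = -15y1 - 31y2 - 52y3

Subject to:
  y1 + y2 + 5y3 ≥ 3
  y1 + 3y2 + y3 ≥ 7
  y1, y2, y3 ≥ 0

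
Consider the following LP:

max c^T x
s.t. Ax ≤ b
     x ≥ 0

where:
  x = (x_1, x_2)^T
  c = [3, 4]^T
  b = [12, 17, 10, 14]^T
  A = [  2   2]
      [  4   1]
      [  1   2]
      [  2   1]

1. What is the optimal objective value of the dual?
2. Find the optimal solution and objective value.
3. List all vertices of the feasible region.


1. 22
2. x_1 = 2, x_2 = 4, z = 22
3. (0, 0), (4.25, 0), (3.667, 2.333), (2, 4), (0, 5)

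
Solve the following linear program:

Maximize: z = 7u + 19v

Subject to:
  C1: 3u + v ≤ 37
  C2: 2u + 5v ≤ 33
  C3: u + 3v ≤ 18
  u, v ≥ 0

Evaluate the objective at each vertex of the feasible region:
  z(0, 0) = 0
  z(12.33, 0) = 86.33
  z(11.69, 1.923) = 118.4
  z(9, 3) = 120  ←
  z(0, 6) = 114
The maximum is at u = 9, v = 3.

u = 9, v = 3, z = 120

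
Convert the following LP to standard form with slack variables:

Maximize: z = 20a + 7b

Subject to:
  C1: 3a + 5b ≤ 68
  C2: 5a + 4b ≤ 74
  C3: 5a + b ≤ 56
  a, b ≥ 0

max z = 20a + 7b

s.t.
  3a + 5b + s1 = 68
  5a + 4b + s2 = 74
  5a + b + s3 = 56
  a, b, s1, s2, s3 ≥ 0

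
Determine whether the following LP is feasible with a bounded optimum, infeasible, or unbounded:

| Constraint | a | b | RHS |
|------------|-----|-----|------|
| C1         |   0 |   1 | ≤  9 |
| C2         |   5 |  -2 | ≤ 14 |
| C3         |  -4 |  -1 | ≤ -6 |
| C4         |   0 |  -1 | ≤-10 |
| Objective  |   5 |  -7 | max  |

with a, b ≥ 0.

Infeasible (no feasible solution exists)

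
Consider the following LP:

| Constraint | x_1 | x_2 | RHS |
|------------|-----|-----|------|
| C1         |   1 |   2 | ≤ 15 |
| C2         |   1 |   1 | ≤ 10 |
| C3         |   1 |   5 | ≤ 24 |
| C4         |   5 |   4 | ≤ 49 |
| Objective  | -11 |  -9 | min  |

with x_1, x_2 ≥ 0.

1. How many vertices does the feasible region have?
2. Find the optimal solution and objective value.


1. 5
2. x_1 = 9, x_2 = 1, z = -108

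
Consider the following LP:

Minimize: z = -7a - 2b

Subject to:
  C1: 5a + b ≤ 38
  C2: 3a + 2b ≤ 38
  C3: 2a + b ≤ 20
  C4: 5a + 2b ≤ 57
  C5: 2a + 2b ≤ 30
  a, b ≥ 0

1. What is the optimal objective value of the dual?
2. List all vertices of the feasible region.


1. -58
2. (0, 0), (7.6, 0), (6, 8), (5, 10), (0, 15)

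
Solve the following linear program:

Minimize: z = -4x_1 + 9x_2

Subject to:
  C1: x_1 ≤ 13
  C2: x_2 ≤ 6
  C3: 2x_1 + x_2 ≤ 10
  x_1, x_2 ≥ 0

Evaluate the objective at each vertex of the feasible region:
  z(0, 0) = 0
  z(5, 0) = -20  ←
  z(2, 6) = 46
  z(0, 6) = 54
The minimum is at x_1 = 5, x_2 = 0.

x_1 = 5, x_2 = 0, z = -20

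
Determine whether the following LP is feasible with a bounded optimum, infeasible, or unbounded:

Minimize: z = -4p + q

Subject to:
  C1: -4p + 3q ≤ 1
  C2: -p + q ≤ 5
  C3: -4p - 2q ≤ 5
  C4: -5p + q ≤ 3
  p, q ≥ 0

Unbounded (objective can decrease without bound)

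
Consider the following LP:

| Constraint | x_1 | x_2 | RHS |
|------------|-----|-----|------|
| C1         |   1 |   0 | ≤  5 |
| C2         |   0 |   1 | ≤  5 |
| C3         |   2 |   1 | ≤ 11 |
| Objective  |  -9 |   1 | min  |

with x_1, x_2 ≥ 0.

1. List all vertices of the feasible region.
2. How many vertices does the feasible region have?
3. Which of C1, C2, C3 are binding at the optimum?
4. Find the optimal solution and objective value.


1. (0, 0), (5, 0), (5, 1), (3, 5), (0, 5)
2. 5
3. C1
4. x_1 = 5, x_2 = 0, z = -45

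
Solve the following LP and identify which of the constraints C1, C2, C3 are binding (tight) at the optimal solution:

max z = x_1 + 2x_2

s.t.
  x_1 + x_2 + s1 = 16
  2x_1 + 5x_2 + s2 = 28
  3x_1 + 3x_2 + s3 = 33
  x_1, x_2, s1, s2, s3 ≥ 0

At x_1 = 9, x_2 = 2, compute slack b - a·x for each constraint:
  C1: 16 − 11 = 5  (slack)
  C2: 28 − 28 = 0  (binding)
  C3: 33 − 33 = 0  (binding)

Optimal: x_1 = 9, x_2 = 2
Binding: C2, C3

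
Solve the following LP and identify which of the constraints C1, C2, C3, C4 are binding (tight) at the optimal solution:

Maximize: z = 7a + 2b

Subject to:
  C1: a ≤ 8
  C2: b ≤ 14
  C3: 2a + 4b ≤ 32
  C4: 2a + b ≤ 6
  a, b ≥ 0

At a = 3, b = 0, compute slack b - a·x for each constraint:
  C1: 8 − 3 = 5  (slack)
  C2: 14 − 0 = 14  (slack)
  C3: 32 − 6 = 26  (slack)
  C4: 6 − 6 = 0  (binding)

Optimal: a = 3, b = 0
Binding: C4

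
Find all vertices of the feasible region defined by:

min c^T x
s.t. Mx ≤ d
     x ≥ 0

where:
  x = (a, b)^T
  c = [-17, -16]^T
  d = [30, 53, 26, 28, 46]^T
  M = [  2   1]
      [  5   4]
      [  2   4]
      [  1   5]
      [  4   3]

(0, 0), (10.6, 0), (9, 2), (3, 5), (0, 5.6)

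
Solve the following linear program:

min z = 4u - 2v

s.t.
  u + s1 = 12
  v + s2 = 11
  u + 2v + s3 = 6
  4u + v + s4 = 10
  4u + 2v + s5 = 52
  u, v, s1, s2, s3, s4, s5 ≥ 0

Evaluate the objective at each vertex of the feasible region:
  z(0, 0) = 0
  z(2.5, 0) = 10
  z(2, 2) = 4
  z(0, 3) = -6  ←
The minimum is at u = 0, v = 3.

u = 0, v = 3, z = -6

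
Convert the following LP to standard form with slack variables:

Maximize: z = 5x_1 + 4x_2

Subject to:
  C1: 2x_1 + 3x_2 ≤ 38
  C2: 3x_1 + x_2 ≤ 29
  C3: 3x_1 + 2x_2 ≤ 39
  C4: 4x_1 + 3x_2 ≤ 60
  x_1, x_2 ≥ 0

max z = 5x_1 + 4x_2

s.t.
  2x_1 + 3x_2 + s1 = 38
  3x_1 + x_2 + s2 = 29
  3x_1 + 2x_2 + s3 = 39
  4x_1 + 3x_2 + s4 = 60
  x_1, x_2, s1, s2, s3, s4 ≥ 0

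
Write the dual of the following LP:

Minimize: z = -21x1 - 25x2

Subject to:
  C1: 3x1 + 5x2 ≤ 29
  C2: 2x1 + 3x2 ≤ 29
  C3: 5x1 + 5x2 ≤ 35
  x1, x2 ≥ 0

Primal min cᵀx s.t. Ax ≤ b, x ≥ 0  →  Dual max −bᵀy s.t. Aᵀy ≥ −c, y ≥ 0.

Maximize: z = -29y1 - 29y2 - 35y3

Subject to:
  3y1 + 2y2 + 5y3 ≥ 21
  5y1 + 3y2 + 5y3 ≥ 25
  y1, y2, y3 ≥ 0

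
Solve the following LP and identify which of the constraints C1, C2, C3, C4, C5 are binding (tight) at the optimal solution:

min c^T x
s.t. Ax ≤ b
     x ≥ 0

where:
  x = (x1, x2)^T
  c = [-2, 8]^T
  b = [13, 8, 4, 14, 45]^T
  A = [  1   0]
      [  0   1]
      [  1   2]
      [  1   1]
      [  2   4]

At x1 = 4, x2 = 0, compute slack b - a·x for each constraint:
  C1: 13 − 4 = 9  (slack)
  C2: 8 − 0 = 8  (slack)
  C3: 4 − 4 = 0  (binding)
  C4: 14 − 4 = 10  (slack)
  C5: 45 − 8 = 37  (slack)

Optimal: x1 = 4, x2 = 0
Binding: C3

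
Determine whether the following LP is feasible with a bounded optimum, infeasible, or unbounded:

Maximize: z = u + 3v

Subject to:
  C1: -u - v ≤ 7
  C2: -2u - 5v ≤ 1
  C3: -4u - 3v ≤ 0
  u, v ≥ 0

Unbounded (objective can increase without bound)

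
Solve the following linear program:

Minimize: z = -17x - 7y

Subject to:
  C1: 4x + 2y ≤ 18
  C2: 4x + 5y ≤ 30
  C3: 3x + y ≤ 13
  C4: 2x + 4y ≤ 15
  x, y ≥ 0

Evaluate the objective at each vertex of the feasible region:
  z(0, 0) = 0
  z(4.333, 0) = -73.67
  z(4, 1) = -75  ←
  z(3.5, 2) = -73.5
  z(0, 3.75) = -26.25
The minimum is at x = 4, y = 1.

x = 4, y = 1, z = -75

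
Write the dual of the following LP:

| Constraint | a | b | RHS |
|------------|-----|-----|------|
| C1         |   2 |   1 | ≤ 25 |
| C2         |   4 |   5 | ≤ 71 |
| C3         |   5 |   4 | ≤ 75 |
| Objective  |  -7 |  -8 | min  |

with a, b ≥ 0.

Primal min cᵀx s.t. Ax ≤ b, x ≥ 0  →  Dual max −bᵀy s.t. Aᵀy ≥ −c, y ≥ 0.

Maximize: z = -25y1 - 71y2 - 75y3

Subject to:
  2y1 + 4y2 + 5y3 ≥ 7
  y1 + 5y2 + 4y3 ≥ 8
  y1, y2, y3 ≥ 0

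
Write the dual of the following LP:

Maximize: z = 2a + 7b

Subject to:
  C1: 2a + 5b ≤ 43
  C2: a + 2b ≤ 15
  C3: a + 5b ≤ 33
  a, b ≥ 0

Primal max cᵀx s.t. Ax ≤ b, x ≥ 0  →  Dual min bᵀy s.t. Aᵀy ≥ c, y ≥ 0.

Minimize: z = 43y1 + 15y2 + 33y3

Subject to:
  2y1 + y2 + y3 ≥ 2
  5y1 + 2y2 + 5y3 ≥ 7
  y1, y2, y3 ≥ 0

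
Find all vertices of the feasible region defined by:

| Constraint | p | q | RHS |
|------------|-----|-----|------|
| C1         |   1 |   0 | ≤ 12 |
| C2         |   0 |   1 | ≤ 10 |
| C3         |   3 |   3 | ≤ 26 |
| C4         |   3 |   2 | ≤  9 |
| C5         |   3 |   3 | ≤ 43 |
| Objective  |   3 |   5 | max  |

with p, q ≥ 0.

(0, 0), (3, 0), (0, 4.5)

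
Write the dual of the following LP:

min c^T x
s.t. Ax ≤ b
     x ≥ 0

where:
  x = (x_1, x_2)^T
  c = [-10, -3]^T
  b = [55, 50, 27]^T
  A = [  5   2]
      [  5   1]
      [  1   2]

Primal min cᵀx s.t. Ax ≤ b, x ≥ 0  →  Dual max −bᵀy s.t. Aᵀy ≥ −c, y ≥ 0.

Maximize: z = -55y1 - 50y2 - 27y3

Subject to:
  5y1 + 5y2 + y3 ≥ 10
  2y1 + y2 + 2y3 ≥ 3
  y1, y2, y3 ≥ 0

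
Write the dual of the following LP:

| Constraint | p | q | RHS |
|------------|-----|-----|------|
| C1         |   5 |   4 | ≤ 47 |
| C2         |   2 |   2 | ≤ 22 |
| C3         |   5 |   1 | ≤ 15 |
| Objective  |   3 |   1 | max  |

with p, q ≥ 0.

Primal max cᵀx s.t. Ax ≤ b, x ≥ 0  →  Dual min bᵀy s.t. Aᵀy ≥ c, y ≥ 0.

Minimize: z = 47y1 + 22y2 + 15y3

Subject to:
  5y1 + 2y2 + 5y3 ≥ 3
  4y1 + 2y2 + y3 ≥ 1
  y1, y2, y3 ≥ 0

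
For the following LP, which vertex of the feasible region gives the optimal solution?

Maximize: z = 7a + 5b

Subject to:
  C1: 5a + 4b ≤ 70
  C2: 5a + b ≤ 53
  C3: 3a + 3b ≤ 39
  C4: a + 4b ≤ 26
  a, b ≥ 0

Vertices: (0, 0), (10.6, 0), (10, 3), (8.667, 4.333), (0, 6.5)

Evaluate the objective at each vertex of the feasible region:
  z(0, 0) = 0
  z(10.6, 0) = 74.2
  z(10, 3) = 85  ←
  z(8.667, 4.333) = 82.33
  z(0, 6.5) = 32.5
The maximum is at a = 10, b = 3.

(10, 3)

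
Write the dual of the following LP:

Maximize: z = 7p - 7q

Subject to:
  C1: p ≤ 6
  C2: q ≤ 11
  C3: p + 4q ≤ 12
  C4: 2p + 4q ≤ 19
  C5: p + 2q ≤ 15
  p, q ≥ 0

Primal max cᵀx s.t. Ax ≤ b, x ≥ 0  →  Dual min bᵀy s.t. Aᵀy ≥ c, y ≥ 0.

Minimize: z = 6y1 + 11y2 + 12y3 + 19y4 + 15y5

Subject to:
  y1 + y3 + 2y4 + y5 ≥ 7
  y2 + 4y3 + 4y4 + 2y5 ≥ -7
  y1, y2, y3, y4, y5 ≥ 0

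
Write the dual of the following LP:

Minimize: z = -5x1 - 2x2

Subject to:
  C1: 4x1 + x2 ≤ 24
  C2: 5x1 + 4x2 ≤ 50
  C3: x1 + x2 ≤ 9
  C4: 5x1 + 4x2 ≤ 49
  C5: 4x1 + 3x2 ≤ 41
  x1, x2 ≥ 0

Primal min cᵀx s.t. Ax ≤ b, x ≥ 0  →  Dual max −bᵀy s.t. Aᵀy ≥ −c, y ≥ 0.

Maximize: z = -24y1 - 50y2 - 9y3 - 49y4 - 41y5

Subject to:
  4y1 + 5y2 + y3 + 5y4 + 4y5 ≥ 5
  y1 + 4y2 + y3 + 4y4 + 3y5 ≥ 2
  y1, y2, y3, y4, y5 ≥ 0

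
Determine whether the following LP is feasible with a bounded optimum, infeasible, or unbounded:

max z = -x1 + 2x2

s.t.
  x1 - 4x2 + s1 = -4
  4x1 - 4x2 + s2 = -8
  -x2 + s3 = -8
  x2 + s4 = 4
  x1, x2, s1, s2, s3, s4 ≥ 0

Infeasible (no feasible solution exists)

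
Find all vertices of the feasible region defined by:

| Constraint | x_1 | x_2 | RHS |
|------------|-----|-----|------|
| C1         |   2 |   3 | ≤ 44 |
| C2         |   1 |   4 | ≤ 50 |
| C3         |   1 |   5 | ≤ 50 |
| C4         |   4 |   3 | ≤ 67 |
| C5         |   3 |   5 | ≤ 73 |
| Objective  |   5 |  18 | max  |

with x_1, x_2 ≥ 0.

(0, 0), (16.75, 0), (11.5, 7), (10, 8), (0, 10)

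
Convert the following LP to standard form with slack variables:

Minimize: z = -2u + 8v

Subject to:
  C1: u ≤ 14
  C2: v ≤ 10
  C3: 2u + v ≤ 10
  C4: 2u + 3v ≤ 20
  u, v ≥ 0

min z = -2u + 8v

s.t.
  u + s1 = 14
  v + s2 = 10
  2u + v + s3 = 10
  2u + 3v + s4 = 20
  u, v, s1, s2, s3, s4 ≥ 0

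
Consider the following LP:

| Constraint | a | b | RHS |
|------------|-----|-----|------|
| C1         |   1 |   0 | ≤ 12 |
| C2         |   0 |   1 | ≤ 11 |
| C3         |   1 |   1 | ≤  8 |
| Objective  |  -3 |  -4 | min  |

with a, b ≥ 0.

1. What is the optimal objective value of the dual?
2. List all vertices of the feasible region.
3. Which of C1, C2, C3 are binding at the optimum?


1. -32
2. (0, 0), (8, 0), (0, 8)
3. C3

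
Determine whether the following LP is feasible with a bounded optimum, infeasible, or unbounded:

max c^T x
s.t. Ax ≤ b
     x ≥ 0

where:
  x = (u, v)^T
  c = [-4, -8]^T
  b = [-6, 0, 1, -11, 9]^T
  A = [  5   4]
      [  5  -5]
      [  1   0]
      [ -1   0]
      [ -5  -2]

Infeasible (no feasible solution exists)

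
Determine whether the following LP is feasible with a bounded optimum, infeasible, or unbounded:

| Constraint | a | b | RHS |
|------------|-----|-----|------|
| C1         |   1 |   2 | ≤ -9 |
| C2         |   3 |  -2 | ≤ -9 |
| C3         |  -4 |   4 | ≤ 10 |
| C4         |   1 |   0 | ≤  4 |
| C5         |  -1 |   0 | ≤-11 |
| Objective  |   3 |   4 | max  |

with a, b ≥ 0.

Infeasible (no feasible solution exists)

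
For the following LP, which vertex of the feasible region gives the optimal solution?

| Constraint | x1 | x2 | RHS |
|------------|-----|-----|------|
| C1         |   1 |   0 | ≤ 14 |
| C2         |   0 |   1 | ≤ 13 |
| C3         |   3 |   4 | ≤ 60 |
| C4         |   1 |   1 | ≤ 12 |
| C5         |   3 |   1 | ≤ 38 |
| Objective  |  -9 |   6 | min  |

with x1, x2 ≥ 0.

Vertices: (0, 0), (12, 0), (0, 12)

Evaluate the objective at each vertex of the feasible region:
  z(0, 0) = 0
  z(12, 0) = -108  ←
  z(0, 12) = 72
The minimum is at x1 = 12, x2 = 0.

(12, 0)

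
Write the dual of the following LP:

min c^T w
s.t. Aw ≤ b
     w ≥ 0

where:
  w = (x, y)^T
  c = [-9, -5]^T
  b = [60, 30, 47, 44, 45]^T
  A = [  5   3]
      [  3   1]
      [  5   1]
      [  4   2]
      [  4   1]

Primal min cᵀx s.t. Ax ≤ b, x ≥ 0  →  Dual max −bᵀy s.t. Aᵀy ≥ −c, y ≥ 0.

Maximize: z = -60y1 - 30y2 - 47y3 - 44y4 - 45y5

Subject to:
  5y1 + 3y2 + 5y3 + 4y4 + 4y5 ≥ 9
  3y1 + y2 + y3 + 2y4 + y5 ≥ 5
  y1, y2, y3, y4, y5 ≥ 0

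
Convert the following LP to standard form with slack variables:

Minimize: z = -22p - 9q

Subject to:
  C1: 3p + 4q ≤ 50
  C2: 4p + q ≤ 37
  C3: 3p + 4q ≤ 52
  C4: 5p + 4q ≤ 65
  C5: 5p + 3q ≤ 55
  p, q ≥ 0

min z = -22p - 9q

s.t.
  3p + 4q + s1 = 50
  4p + q + s2 = 37
  3p + 4q + s3 = 52
  5p + 4q + s4 = 65
  5p + 3q + s5 = 55
  p, q, s1, s2, s3, s4, s5 ≥ 0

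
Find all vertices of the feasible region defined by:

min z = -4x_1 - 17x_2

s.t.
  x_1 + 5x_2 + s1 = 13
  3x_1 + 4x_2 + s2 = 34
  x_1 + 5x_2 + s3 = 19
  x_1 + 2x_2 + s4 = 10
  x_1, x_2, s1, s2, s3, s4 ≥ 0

(0, 0), (10, 0), (8, 1), (0, 2.6)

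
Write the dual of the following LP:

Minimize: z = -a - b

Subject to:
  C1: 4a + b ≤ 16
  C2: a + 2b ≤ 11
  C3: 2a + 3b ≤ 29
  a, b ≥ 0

Primal min cᵀx s.t. Ax ≤ b, x ≥ 0  →  Dual max −bᵀy s.t. Aᵀy ≥ −c, y ≥ 0.

Maximize: z = -16y1 - 11y2 - 29y3

Subject to:
  4y1 + y2 + 2y3 ≥ 1
  y1 + 2y2 + 3y3 ≥ 1
  y1, y2, y3 ≥ 0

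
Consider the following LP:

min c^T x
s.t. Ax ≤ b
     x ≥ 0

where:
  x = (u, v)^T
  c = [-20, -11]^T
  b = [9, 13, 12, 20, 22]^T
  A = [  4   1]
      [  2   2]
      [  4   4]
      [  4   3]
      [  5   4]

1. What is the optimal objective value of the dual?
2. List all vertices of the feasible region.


1. -51
2. (0, 0), (2.25, 0), (2, 1), (0, 3)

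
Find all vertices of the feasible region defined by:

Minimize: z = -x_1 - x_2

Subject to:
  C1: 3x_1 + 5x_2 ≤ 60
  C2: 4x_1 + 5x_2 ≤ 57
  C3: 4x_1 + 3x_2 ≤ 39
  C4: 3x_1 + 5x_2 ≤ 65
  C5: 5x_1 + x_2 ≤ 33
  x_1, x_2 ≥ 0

(0, 0), (6.6, 0), (5.455, 5.727), (3, 9), (0, 11.4)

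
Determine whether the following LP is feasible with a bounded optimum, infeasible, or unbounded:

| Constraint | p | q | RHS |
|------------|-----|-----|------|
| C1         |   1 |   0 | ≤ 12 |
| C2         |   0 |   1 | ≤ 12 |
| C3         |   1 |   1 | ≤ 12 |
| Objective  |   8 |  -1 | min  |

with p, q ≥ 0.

Feasible with a bounded optimal solution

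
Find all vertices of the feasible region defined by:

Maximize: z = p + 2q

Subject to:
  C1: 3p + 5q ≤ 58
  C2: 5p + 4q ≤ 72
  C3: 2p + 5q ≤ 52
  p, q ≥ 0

(0, 0), (14.4, 0), (9.846, 5.692), (6, 8), (0, 10.4)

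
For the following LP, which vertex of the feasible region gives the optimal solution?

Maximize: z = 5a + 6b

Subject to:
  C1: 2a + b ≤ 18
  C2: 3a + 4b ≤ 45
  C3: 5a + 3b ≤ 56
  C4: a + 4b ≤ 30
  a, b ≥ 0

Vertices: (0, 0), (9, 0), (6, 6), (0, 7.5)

Evaluate the objective at each vertex of the feasible region:
  z(0, 0) = 0
  z(9, 0) = 45
  z(6, 6) = 66  ←
  z(0, 7.5) = 45
The maximum is at a = 6, b = 6.

(6, 6)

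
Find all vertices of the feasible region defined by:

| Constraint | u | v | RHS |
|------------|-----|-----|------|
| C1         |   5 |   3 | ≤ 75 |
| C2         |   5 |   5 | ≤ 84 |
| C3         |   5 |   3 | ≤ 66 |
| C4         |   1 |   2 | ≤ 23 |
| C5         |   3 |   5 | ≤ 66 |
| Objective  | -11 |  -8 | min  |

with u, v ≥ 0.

(0, 0), (13.2, 0), (9, 7), (0, 11.5)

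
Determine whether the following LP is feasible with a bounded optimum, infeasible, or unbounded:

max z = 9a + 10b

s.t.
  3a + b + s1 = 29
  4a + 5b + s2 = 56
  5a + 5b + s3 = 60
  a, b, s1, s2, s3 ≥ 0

Feasible with a bounded optimal solution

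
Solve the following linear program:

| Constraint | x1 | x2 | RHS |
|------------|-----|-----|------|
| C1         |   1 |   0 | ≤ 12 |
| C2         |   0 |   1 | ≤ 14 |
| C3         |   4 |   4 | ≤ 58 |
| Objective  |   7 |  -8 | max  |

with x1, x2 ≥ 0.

Evaluate the objective at each vertex of the feasible region:
  z(0, 0) = 0
  z(12, 0) = 84  ←
  z(12, 2.5) = 64
  z(0.5, 14) = -108.5
  z(0, 14) = -112
The maximum is at x1 = 12, x2 = 0.

x1 = 12, x2 = 0, z = 84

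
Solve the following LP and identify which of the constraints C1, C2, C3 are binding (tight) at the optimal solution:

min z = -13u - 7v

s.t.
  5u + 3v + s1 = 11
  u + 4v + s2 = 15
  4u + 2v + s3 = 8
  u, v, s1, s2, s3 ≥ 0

At u = 1, v = 2, compute slack b - a·x for each constraint:
  C1: 11 − 11 = 0  (binding)
  C2: 15 − 9 = 6  (slack)
  C3: 8 − 8 = 0  (binding)

Optimal: u = 1, v = 2
Binding: C1, C3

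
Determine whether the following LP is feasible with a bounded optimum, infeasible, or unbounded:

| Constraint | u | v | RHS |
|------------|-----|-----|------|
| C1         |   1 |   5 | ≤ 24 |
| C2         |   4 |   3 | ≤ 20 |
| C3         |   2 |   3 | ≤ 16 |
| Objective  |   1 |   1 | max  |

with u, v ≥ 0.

Feasible with a bounded optimal solution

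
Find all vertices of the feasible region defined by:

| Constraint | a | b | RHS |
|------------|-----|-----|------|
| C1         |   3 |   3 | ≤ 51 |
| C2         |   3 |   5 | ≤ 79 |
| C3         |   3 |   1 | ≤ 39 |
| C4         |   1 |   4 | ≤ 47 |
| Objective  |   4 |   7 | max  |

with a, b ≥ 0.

(0, 0), (13, 0), (11, 6), (7, 10), (0, 11.75)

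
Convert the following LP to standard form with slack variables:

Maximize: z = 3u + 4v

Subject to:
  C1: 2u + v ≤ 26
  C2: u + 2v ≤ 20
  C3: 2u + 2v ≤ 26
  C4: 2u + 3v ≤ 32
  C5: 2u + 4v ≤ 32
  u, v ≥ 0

max z = 3u + 4v

s.t.
  2u + v + s1 = 26
  u + 2v + s2 = 20
  2u + 2v + s3 = 26
  2u + 3v + s4 = 32
  2u + 4v + s5 = 32
  u, v, s1, s2, s3, s4, s5 ≥ 0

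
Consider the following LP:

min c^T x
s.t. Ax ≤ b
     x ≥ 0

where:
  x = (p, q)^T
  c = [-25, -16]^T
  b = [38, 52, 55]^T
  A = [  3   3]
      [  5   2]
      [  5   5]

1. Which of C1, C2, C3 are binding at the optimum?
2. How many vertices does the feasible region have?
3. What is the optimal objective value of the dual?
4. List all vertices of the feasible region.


1. C2, C3
2. 4
3. -266
4. (0, 0), (10.4, 0), (10, 1), (0, 11)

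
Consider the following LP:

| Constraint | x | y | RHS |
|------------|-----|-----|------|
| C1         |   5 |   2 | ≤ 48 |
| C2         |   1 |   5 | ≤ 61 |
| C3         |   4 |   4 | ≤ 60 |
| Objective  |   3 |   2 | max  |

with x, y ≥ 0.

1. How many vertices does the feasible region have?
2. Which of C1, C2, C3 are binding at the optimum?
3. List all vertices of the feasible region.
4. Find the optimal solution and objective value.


1. 5
2. C1, C3
3. (0, 0), (9.6, 0), (6, 9), (3.5, 11.5), (0, 12.2)
4. x = 6, y = 9, z = 36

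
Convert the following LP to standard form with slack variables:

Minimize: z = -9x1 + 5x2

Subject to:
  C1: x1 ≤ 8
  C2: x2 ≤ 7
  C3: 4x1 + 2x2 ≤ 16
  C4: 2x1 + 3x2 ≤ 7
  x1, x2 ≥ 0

min z = -9x1 + 5x2

s.t.
  x1 + s1 = 8
  x2 + s2 = 7
  4x1 + 2x2 + s3 = 16
  2x1 + 3x2 + s4 = 7
  x1, x2, s1, s2, s3, s4 ≥ 0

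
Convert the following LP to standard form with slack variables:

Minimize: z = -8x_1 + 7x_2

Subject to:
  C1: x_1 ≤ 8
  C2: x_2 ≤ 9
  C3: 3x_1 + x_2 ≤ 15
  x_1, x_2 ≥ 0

min z = -8x_1 + 7x_2

s.t.
  x_1 + s1 = 8
  x_2 + s2 = 9
  3x_1 + x_2 + s3 = 15
  x_1, x_2, s1, s2, s3 ≥ 0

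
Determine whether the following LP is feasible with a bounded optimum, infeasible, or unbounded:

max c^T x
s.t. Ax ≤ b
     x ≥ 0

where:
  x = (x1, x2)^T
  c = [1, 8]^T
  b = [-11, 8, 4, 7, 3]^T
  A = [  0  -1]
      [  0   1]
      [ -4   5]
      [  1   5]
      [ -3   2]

Infeasible (no feasible solution exists)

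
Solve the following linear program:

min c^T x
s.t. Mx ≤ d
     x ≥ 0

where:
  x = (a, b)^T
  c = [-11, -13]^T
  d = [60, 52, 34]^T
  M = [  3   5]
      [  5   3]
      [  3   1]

Evaluate the objective at each vertex of the feasible region:
  z(0, 0) = 0
  z(10.4, 0) = -114.4
  z(5, 9) = -172  ←
  z(0, 12) = -156
The minimum is at a = 5, b = 9.

a = 5, b = 9, z = -172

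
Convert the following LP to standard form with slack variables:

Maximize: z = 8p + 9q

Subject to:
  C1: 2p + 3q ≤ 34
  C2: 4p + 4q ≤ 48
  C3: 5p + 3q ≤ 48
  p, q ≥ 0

max z = 8p + 9q

s.t.
  2p + 3q + s1 = 34
  4p + 4q + s2 = 48
  5p + 3q + s3 = 48
  p, q, s1, s2, s3 ≥ 0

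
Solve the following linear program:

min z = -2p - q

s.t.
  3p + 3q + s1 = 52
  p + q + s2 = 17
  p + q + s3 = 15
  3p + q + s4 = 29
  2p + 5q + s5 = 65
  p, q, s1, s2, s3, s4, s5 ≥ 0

Evaluate the objective at each vertex of the feasible region:
  z(0, 0) = 0
  z(9.667, 0) = -19.33
  z(7, 8) = -22  ←
  z(3.333, 11.67) = -18.33
  z(0, 13) = -13
The minimum is at p = 7, q = 8.

p = 7, q = 8, z = -22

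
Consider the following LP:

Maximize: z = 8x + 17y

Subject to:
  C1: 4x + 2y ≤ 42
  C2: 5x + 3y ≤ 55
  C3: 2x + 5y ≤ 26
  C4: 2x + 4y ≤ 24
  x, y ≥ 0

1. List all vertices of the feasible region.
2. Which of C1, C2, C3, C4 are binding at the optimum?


1. (0, 0), (10.5, 0), (10, 1), (8, 2), (0, 5.2)
2. C3, C4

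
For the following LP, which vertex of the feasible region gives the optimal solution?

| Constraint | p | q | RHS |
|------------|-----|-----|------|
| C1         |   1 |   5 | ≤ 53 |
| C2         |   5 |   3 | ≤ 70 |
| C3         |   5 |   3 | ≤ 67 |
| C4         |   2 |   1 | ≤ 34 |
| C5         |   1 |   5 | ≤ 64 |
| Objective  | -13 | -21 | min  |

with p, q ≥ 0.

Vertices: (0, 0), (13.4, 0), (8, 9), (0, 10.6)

Evaluate the objective at each vertex of the feasible region:
  z(0, 0) = 0
  z(13.4, 0) = -174.2
  z(8, 9) = -293  ←
  z(0, 10.6) = -222.6
The minimum is at p = 8, q = 9.

(8, 9)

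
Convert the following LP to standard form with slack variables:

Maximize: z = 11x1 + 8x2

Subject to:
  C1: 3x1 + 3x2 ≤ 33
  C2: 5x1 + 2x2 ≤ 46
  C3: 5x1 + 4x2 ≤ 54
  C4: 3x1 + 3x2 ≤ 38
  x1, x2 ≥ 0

max z = 11x1 + 8x2

s.t.
  3x1 + 3x2 + s1 = 33
  5x1 + 2x2 + s2 = 46
  5x1 + 4x2 + s3 = 54
  3x1 + 3x2 + s4 = 38
  x1, x2, s1, s2, s3, s4 ≥ 0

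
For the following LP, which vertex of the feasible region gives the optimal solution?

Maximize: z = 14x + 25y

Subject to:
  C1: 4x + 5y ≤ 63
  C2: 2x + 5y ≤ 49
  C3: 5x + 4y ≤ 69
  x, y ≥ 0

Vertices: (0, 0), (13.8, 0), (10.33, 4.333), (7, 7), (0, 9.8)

Evaluate the objective at each vertex of the feasible region:
  z(0, 0) = 0
  z(13.8, 0) = 193.2
  z(10.33, 4.333) = 253
  z(7, 7) = 273  ←
  z(0, 9.8) = 245
The maximum is at x = 7, y = 7.

(7, 7)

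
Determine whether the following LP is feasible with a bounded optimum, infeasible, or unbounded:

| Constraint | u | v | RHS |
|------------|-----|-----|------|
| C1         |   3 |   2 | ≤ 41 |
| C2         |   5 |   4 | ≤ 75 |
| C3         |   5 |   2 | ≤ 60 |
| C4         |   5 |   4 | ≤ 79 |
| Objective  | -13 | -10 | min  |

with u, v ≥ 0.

Feasible with a bounded optimal solution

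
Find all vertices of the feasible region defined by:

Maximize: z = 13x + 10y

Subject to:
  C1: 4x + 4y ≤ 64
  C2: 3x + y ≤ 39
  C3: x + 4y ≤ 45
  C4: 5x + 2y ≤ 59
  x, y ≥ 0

(0, 0), (11.8, 0), (9, 7), (6.333, 9.667), (0, 11.25)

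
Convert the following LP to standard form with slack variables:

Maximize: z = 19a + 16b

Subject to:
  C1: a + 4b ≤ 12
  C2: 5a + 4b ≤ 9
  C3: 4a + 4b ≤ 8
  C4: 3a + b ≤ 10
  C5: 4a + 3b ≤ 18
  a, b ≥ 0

max z = 19a + 16b

s.t.
  a + 4b + s1 = 12
  5a + 4b + s2 = 9
  4a + 4b + s3 = 8
  3a + b + s4 = 10
  4a + 3b + s5 = 18
  a, b, s1, s2, s3, s4, s5 ≥ 0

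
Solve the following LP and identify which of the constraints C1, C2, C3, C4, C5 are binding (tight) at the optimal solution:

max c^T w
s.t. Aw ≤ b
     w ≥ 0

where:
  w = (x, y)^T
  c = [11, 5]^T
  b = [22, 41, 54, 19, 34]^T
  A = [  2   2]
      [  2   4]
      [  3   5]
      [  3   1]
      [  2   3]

At x = 4, y = 7, compute slack b - a·x for each constraint:
  C1: 22 − 22 = 0  (binding)
  C2: 41 − 36 = 5  (slack)
  C3: 54 − 47 = 7  (slack)
  C4: 19 − 19 = 0  (binding)
  C5: 34 − 29 = 5  (slack)

Optimal: x = 4, y = 7
Binding: C1, C4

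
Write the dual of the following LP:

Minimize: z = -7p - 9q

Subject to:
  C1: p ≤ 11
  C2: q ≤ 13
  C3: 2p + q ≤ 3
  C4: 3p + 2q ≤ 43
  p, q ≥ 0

Primal min cᵀx s.t. Ax ≤ b, x ≥ 0  →  Dual max −bᵀy s.t. Aᵀy ≥ −c, y ≥ 0.

Maximize: z = -11y1 - 13y2 - 3y3 - 43y4

Subject to:
  y1 + 2y3 + 3y4 ≥ 7
  y2 + y3 + 2y4 ≥ 9
  y1, y2, y3, y4 ≥ 0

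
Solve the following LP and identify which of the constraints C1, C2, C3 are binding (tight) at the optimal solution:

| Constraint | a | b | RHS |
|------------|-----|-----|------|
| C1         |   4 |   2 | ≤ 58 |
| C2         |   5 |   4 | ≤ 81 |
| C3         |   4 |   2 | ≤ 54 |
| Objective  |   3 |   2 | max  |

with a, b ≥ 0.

At a = 9, b = 9, compute slack b - a·x for each constraint:
  C1: 58 − 54 = 4  (slack)
  C2: 81 − 81 = 0  (binding)
  C3: 54 − 54 = 0  (binding)

Optimal: a = 9, b = 9
Binding: C2, C3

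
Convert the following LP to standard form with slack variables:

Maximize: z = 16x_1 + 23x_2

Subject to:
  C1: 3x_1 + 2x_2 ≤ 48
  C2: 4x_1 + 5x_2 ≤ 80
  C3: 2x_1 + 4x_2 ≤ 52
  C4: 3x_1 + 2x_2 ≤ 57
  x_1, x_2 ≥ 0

max z = 16x_1 + 23x_2

s.t.
  3x_1 + 2x_2 + s1 = 48
  4x_1 + 5x_2 + s2 = 80
  2x_1 + 4x_2 + s3 = 52
  3x_1 + 2x_2 + s4 = 57
  x_1, x_2, s1, s2, s3, s4 ≥ 0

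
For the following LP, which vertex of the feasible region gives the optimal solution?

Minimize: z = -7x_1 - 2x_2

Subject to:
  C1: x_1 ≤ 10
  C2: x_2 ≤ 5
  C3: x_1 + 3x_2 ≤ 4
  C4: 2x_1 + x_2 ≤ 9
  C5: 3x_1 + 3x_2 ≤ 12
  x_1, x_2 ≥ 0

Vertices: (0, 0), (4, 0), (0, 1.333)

Evaluate the objective at each vertex of the feasible region:
  z(0, 0) = 0
  z(4, 0) = -28  ←
  z(0, 1.333) = -2.667
The minimum is at x_1 = 4, x_2 = 0.

(4, 0)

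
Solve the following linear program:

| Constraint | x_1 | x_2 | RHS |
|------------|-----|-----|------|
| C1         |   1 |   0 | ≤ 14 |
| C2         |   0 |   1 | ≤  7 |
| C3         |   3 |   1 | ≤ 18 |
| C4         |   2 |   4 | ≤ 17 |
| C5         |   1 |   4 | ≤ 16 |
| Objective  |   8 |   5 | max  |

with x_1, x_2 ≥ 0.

Evaluate the objective at each vertex of the feasible region:
  z(0, 0) = 0
  z(6, 0) = 48
  z(5.5, 1.5) = 51.5  ←
  z(1, 3.75) = 26.75
  z(0, 4) = 20
The maximum is at x_1 = 5.5, x_2 = 1.5.

x_1 = 5.5, x_2 = 1.5, z = 51.5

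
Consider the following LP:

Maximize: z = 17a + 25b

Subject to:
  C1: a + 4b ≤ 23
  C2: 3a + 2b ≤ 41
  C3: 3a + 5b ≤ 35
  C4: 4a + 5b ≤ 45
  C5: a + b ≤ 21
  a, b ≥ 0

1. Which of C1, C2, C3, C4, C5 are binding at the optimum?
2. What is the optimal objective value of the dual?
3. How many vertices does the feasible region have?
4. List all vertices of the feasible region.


1. C3, C4
2. 195
3. 5
4. (0, 0), (11.25, 0), (10, 1), (3.571, 4.857), (0, 5.75)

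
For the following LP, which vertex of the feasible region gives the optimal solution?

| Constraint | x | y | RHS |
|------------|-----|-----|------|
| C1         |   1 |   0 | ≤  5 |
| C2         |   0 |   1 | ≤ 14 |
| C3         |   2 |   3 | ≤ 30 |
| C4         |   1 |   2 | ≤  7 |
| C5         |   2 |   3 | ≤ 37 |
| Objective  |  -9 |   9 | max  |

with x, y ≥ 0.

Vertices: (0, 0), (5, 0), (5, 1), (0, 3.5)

Evaluate the objective at each vertex of the feasible region:
  z(0, 0) = 0
  z(5, 0) = -45
  z(5, 1) = -36
  z(0, 3.5) = 31.5  ←
The maximum is at x = 0, y = 3.5.

(0, 3.5)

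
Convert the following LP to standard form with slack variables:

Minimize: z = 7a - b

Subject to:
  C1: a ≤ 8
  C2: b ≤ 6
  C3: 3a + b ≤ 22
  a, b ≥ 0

min z = 7a - b

s.t.
  a + s1 = 8
  b + s2 = 6
  3a + b + s3 = 22
  a, b, s1, s2, s3 ≥ 0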